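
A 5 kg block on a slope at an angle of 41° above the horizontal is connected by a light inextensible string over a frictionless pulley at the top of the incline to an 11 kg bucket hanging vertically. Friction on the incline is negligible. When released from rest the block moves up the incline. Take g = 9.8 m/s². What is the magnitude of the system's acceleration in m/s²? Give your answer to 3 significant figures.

4.73 m/s²

For the block on the incline: the weight component along the slope is m₁g sin 41° = 5 × 9.8 × 0.6561 = 32.149 N and the normal force is N = m₁g cos 41° = 36.981 N.
Newton's second law for the block (up-slope positive): T − 32.149 = 5 a. For the hanging bucket (downward positive): 11 × 9.8 − T = 11 a.
Adding the two equations eliminates T: 75.651 = 16 a, so a = 4.7282 m/s².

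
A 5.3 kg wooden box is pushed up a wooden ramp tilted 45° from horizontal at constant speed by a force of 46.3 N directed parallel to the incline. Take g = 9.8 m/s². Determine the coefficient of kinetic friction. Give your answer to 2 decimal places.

At constant speed ΣF = 0 along the incline. The applied 46.3 N acts up the slope; the weight component mg sin 45° = 36.727 N and kinetic friction μN both act down the slope.
So 46.3 = 36.727 + μ × 36.727, giving μ = (46.3 − 36.727) / 36.727 = 0.2607.

0.26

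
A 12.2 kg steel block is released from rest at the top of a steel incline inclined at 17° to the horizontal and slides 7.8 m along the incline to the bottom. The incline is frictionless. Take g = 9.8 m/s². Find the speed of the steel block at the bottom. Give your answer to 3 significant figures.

The weight component along the incline is mg sin 17° = 34.956 N and the normal force is N = mg cos 17° = 114.336 N.
With no friction, a = g sin 17° = 2.8652 m/s².
Starting from rest over a distance of 7.8 m, v² = 2aL = 2 × 2.8652 × 7.8 = 44.6971, so v = 6.6856 m/s.

6.69 m/s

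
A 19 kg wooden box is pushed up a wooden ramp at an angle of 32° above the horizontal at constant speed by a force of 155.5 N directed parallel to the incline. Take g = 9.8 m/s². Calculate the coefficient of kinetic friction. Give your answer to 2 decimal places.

0.36

At constant speed ΣF = 0 along the incline. The applied 155.5 N acts up the slope; the weight component mg sin 32° = 98.671 N and kinetic friction μN both act down the slope.
So 155.5 = 98.671 + μ × 157.907, giving μ = (155.5 − 98.671) / 157.907 = 0.3599.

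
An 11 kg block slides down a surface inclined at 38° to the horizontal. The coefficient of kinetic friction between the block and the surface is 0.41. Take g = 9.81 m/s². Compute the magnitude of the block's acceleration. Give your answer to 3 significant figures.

2.87 m/s²

Resolving the weight along the incline: the component pulling the block down the slope is mg sin 38° = 11 × 9.81 × 0.6157 = 66.440 N, and the normal force is N = mg cos 38° = 11 × 9.81 × 0.7880 = 85.033 N.
Kinetic friction acts up the slope with magnitude f = μN = 0.41 × 85.033 = 34.864 N.
Net force along the incline is 66.440 − 34.864 = 31.576 N, so a = 31.576 / 11 = 2.8705 m/s².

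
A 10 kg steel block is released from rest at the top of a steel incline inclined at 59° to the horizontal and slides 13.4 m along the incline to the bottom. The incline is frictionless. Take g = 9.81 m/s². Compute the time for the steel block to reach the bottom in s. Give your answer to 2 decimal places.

1.79 s

The weight component along the incline is mg sin 59° = 84.088 N and the normal force is N = mg cos 59° = 50.525 N.
With no friction, a = g sin 59° = 8.4088 m/s².
Starting from rest, L = ½at², so t = √(2L/a) = √(2 × 13.4 / 8.4088) = 1.7853 s.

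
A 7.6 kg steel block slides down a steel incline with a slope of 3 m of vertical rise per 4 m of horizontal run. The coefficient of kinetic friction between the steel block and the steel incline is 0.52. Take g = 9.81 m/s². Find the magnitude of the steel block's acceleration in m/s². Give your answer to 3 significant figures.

1.81 m/s²

Resolving the weight along the incline: the component pulling the steel block down the slope is mg sin 36.87° = 7.6 × 9.81 × 0.6000 = 44.734 N, and the normal force is N = mg cos 36.87° = 7.6 × 9.81 × 0.8000 = 59.645 N.
Kinetic friction acts up the slope with magnitude f = μN = 0.52 × 59.645 = 31.015 N.
Net force along the incline is 44.734 − 31.015 = 13.719 N, so a = 13.719 / 7.6 = 1.8051 m/s².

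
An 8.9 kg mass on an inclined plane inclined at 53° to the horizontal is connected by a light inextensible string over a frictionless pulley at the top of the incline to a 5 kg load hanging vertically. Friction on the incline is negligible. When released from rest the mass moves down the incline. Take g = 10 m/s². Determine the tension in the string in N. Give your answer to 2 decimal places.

For the mass on the incline: the weight component along the slope is m₁g sin 53° = 8.9 × 10 × 0.7986 = 71.075 N and the normal force is N = m₁g cos 53° = 53.562 N.
Newton's second law for the mass (down-slope positive): 71.075 − T = 8.9 a. For the hanging load (upward positive): T − 5 × 10 = 5 a.
Adding the two equations eliminates T: 21.075 = 13.9 a, so a = 1.5162 m/s².
Then from the hanging load's equation, T = 5 × (10 + 1.5162) = 57.581 N.

57.58 N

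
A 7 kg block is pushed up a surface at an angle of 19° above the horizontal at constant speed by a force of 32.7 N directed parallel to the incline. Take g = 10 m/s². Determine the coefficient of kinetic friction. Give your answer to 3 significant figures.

At constant speed ΣF = 0 along the incline. The applied 32.7 N acts up the slope; the weight component mg sin 19° = 22.790 N and kinetic friction μN both act down the slope.
So 32.7 = 22.790 + μ × 66.186, giving μ = (32.7 − 22.790) / 66.186 = 0.1497.

0.150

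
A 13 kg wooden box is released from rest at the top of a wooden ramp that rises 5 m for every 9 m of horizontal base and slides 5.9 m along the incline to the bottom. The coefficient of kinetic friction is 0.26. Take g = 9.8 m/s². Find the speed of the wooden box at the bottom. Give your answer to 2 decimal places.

The weight component along the incline is mg sin 29.05° = 61.871 N and the normal force is N = mg cos 29.05° = 111.368 N.
Friction up the slope is f = μN = 0.26 × 111.368 = 28.956 N, so the net downslope force is 61.871 − 28.956 = 32.915 N and a = 32.915 / 13 = 2.5319 m/s².
Starting from rest over a distance of 5.9 m, v² = 2aL = 2 × 2.5319 × 5.9 = 29.8764, so v = 5.4659 m/s.

5.47 m/s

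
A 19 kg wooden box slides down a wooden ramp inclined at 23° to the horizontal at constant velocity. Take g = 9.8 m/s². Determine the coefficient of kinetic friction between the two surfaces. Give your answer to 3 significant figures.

0.424

At constant velocity the net force along the incline is zero: mg sin 23° = μ mg cos 23°.
So μ = tan 23° = 0.3907 / 0.9205 = 0.4244.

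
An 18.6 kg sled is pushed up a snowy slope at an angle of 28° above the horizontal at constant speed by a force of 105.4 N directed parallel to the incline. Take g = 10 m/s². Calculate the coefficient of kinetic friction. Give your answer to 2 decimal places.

0.11

At constant speed ΣF = 0 along the incline. The applied 105.4 N acts up the slope; the weight component mg sin 28° = 87.322 N and kinetic friction μN both act down the slope.
So 105.4 = 87.322 + μ × 164.228, giving μ = (105.4 − 87.322) / 164.228 = 0.1101.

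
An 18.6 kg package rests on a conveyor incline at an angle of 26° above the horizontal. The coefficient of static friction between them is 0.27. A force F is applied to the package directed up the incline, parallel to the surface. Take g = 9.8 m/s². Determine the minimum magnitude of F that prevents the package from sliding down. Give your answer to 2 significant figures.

The normal force is N = mg cos 26° = 163.832 N. With F at its minimum the package is on the verge of sliding down, so static friction is at its maximum μ_s N = 0.27 × 163.832 = 44.235 N and acts up the slope.
Equilibrium along the incline: F + μ_s N = mg sin 26°, so F = 79.906 − 44.235 = 35.671 N.

36 N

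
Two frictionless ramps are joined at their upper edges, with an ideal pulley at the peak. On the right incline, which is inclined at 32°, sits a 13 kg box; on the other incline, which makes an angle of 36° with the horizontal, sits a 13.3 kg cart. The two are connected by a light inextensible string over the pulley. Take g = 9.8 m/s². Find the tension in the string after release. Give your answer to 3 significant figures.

72.0 N

Resolve each weight along its own incline: the 13 kg mass has component 13 × 9.8 × sin 32° = 67.512 N down its slope, and the 13.3 kg mass has 13.3 × 9.8 × sin 36° = 76.612 N down its slope.
The 13.3 kg side's 76.612 N exceeds the other side's 67.512 N, so that mass slides down and the 13 kg mass slides up. Taking that direction as positive, Newton's second law for the whole system gives 76.612 − 67.512 = (13 + 13.3) a, so a = 9.100 / 26.3 = 0.3460 m/s².
For the 13 kg mass (up-slope positive): T − 67.512 = 13 × 0.3460, so T = 72.010 N.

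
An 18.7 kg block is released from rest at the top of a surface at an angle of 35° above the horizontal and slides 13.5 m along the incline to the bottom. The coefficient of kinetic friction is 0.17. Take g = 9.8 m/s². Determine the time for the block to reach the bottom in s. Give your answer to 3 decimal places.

2.519 s

The weight component along the incline is mg sin 35° = 105.114 N and the normal force is N = mg cos 35° = 150.118 N.
Friction up the slope is f = μN = 0.17 × 150.118 = 25.520 N, so the net downslope force is 105.114 − 25.520 = 79.594 N and a = 79.594 / 18.7 = 4.2564 m/s².
Starting from rest, L = ½at², so t = √(2L/a) = √(2 × 13.5 / 4.2564) = 2.5186 s.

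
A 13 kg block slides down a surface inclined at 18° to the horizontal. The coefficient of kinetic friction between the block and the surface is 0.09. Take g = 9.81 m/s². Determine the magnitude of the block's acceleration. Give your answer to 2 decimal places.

Resolving the weight along the incline: the component pulling the block down the slope is mg sin 18° = 13 × 9.81 × 0.3090 = 39.407 N, and the normal force is N = mg cos 18° = 13 × 9.81 × 0.9511 = 121.294 N.
Kinetic friction acts up the slope with magnitude f = μN = 0.09 × 121.294 = 10.916 N.
Net force along the incline is 39.407 − 10.916 = 28.491 N, so a = 28.491 / 13 = 2.1916 m/s².

2.19 m/s²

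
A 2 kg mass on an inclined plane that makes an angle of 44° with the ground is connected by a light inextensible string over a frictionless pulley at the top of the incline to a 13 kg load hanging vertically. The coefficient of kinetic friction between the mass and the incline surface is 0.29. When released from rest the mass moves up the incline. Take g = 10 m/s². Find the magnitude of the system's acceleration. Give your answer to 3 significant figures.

For the mass on the incline: the weight component along the slope is m₁g sin 44° = 2 × 10 × 0.6947 = 13.894 N and the normal force is N = m₁g cos 44° = 14.387 N.
Kinetic friction opposes the mass's motion up the incline: f = μN = 0.29 × 14.387 = 4.172 N acting down the slope.
Newton's second law for the mass (up-slope positive): T − 13.894 − 4.172 = 2 a. For the hanging load (downward positive): 13 × 10 − T = 13 a.
Adding the two equations eliminates T: 111.934 = 15 a, so a = 7.4623 m/s².

7.46 m/s²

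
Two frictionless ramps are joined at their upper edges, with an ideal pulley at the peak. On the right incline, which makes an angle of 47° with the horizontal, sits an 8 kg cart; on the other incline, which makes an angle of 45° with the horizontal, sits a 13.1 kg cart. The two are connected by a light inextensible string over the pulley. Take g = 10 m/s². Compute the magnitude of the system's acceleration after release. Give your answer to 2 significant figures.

1.6 m/s²

Resolve each weight along its own incline: the 8 kg mass has component 8 × 10 × sin 47° = 58.508 N down its slope, and the 13.1 kg mass has 13.1 × 10 × sin 45° = 92.631 N down its slope.
The 13.1 kg side's 92.631 N exceeds the other side's 58.508 N, so that mass slides down and the 8 kg mass slides up. Taking that direction as positive, Newton's second law for the whole system gives 92.631 − 58.508 = (8 + 13.1) a, so a = 34.123 / 21.1 = 1.6172 m/s².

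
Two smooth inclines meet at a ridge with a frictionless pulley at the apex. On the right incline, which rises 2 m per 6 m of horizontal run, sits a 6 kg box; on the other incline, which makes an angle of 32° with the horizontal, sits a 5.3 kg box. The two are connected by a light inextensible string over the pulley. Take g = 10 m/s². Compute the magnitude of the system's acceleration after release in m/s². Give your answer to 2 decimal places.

0.81 m/s²

Resolve each weight along its own incline: the 6 kg mass has component 6 × 10 × sin 18.43° = 18.974 N down its slope, and the 5.3 kg mass has 5.3 × 10 × sin 32° = 28.086 N down its slope.
The 5.3 kg side's 28.086 N exceeds the other side's 18.974 N, so that mass slides down and the 6 kg mass slides up. Taking that direction as positive, Newton's second law for the whole system gives 28.086 − 18.974 = (6 + 5.3) a, so a = 9.112 / 11.3 = 0.8064 m/s².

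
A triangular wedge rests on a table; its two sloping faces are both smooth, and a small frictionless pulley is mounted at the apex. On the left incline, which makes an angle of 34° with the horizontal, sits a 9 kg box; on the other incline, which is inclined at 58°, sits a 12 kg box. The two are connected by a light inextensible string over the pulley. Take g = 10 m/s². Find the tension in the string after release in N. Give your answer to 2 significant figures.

72 N

Resolve each weight along its own incline: the 9 kg mass has component 9 × 10 × sin 34° = 50.327 N down its slope, and the 12 kg mass has 12 × 10 × sin 58° = 101.766 N down its slope.
The 12 kg side's 101.766 N exceeds the other side's 50.327 N, so that mass slides down and the 9 kg mass slides up. Taking that direction as positive, Newton's second law for the whole system gives 101.766 − 50.327 = (9 + 12) a, so a = 51.439 / 21 = 2.4495 m/s².
For the 9 kg mass (up-slope positive): T − 50.327 = 9 × 2.4495, so T = 72.373 N.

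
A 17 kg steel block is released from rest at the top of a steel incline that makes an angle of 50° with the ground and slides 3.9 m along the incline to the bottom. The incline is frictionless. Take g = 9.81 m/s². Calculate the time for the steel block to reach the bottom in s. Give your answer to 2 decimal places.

1.02 s

The weight component along the incline is mg sin 50° = 127.753 N and the normal force is N = mg cos 50° = 107.198 N.
With no friction, a = g sin 50° = 7.5149 m/s².
Starting from rest, L = ½at², so t = √(2L/a) = √(2 × 3.9 / 7.5149) = 1.0188 s.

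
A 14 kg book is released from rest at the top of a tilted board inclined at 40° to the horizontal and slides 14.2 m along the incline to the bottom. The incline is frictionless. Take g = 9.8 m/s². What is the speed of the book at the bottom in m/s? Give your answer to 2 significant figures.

The weight component along the incline is mg sin 40° = 88.190 N and the normal force is N = mg cos 40° = 105.101 N.
With no friction, a = g sin 40° = 6.2993 m/s².
Starting from rest over a distance of 14.2 m, v² = 2aL = 2 × 6.2993 × 14.2 = 178.9001, so v = 13.3754 m/s.

13 m/s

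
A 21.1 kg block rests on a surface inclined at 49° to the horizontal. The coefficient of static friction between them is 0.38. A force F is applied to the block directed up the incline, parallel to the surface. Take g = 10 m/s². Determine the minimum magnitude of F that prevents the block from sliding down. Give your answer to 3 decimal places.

106.641 N

The normal force is N = mg cos 49° = 138.428 N. With F at its minimum the block is on the verge of sliding down, so static friction is at its maximum μ_s N = 0.38 × 138.428 = 52.603 N and acts up the slope.
Equilibrium along the incline: F + μ_s N = mg sin 49°, so F = 159.244 − 52.603 = 106.641 N.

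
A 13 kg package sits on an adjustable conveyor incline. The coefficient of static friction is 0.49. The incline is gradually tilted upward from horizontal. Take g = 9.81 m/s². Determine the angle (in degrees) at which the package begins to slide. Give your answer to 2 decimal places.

26.10°

At the threshold of sliding, static friction is at its maximum μ_s N and exactly balances the weight component along the incline: mg sin θ = μ_s mg cos θ.
Hence tan θ = μ_s = 0.49, so θ = arctan(0.49) = 26.1049°.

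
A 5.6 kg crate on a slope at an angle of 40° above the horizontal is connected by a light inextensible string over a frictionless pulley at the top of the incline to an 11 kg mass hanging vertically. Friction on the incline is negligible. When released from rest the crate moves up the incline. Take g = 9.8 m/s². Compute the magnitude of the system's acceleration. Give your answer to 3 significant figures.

For the crate on the incline: the weight component along the slope is m₁g sin 40° = 5.6 × 9.8 × 0.6428 = 35.277 N and the normal force is N = m₁g cos 40° = 42.041 N.
Newton's second law for the crate (up-slope positive): T − 35.277 = 5.6 a. For the hanging mass (downward positive): 11 × 9.8 − T = 11 a.
Adding the two equations eliminates T: 72.523 = 16.6 a, so a = 4.3689 m/s².

4.37 m/s²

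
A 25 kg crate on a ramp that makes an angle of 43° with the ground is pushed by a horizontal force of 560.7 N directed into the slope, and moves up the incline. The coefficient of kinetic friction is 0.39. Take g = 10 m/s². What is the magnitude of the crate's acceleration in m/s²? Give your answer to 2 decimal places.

The horizontal push has components F cos 43° = 560.7 × 0.7314 = 410.096 N up the incline and F sin 43° = 560.7 × 0.6820 = 382.397 N pressing into the surface.
The normal force is therefore N = mg cos 43° + F sin 43° = 182.850 + 382.397 = 565.247 N, and kinetic friction down the slope is μN = 0.39 × 565.247 = 220.446 N.
Along the incline: F cos 43° − mg sin 43° − μN = ma, so 410.096 − 170.500 − 220.446 = 25 a, giving a = 0.7660 m/s².

0.77 m/s²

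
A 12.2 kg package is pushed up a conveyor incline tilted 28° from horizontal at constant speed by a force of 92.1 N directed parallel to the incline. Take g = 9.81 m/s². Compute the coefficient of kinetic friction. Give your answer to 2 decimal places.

At constant speed ΣF = 0 along the incline. The applied 92.1 N acts up the slope; the weight component mg sin 28° = 56.187 N and kinetic friction μN both act down the slope.
So 92.1 = 56.187 + μ × 105.673, giving μ = (92.1 − 56.187) / 105.673 = 0.3399.

0.34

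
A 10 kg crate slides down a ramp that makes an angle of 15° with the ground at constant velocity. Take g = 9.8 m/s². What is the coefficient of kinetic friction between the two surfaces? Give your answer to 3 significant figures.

At constant velocity the net force along the incline is zero: mg sin 15° = μ mg cos 15°.
So μ = tan 15° = 0.2588 / 0.9659 = 0.2679.

0.268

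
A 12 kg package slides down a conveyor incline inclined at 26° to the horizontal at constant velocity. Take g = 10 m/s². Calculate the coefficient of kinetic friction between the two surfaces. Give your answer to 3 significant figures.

At constant velocity the net force along the incline is zero: mg sin 26° = μ mg cos 26°.
So μ = tan 26° = 0.4384 / 0.8988 = 0.4878.

0.488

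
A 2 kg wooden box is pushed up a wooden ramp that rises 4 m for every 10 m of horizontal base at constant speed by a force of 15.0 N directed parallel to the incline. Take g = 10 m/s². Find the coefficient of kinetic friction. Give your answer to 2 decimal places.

At constant speed ΣF = 0 along the incline. The applied 15.0 N acts up the slope; the weight component mg sin 21.80° = 7.428 N and kinetic friction μN both act down the slope.
So 15.0 = 7.428 + μ × 18.570, giving μ = (15.0 − 7.428) / 18.570 = 0.4078.

0.41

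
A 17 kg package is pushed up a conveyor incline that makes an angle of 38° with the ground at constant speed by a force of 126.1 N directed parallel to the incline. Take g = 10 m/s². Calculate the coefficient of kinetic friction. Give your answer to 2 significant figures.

0.16

At constant speed ΣF = 0 along the incline. The applied 126.1 N acts up the slope; the weight component mg sin 38° = 104.662 N and kinetic friction μN both act down the slope.
So 126.1 = 104.662 + μ × 133.962, giving μ = (126.1 − 104.662) / 133.962 = 0.1600.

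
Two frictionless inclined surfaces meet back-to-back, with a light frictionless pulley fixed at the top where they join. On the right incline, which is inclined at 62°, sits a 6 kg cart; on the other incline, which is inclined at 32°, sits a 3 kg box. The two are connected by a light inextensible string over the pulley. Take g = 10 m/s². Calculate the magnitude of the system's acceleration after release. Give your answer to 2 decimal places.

4.12 m/s²

Resolve each weight along its own incline: the 6 kg mass has component 6 × 10 × sin 62° = 52.977 N down its slope, and the 3 kg mass has 3 × 10 × sin 32° = 15.898 N down its slope.
The 6 kg side's 52.977 N exceeds the other side's 15.898 N, so that mass slides down and the 3 kg mass slides up. Taking that direction as positive, Newton's second law for the whole system gives 52.977 − 15.898 = (6 + 3) a, so a = 37.079 / 9 = 4.1199 m/s².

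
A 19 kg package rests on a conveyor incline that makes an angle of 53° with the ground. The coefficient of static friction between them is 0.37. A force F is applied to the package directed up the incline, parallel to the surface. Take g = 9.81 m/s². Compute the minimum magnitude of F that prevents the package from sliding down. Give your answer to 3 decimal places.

107.354 N

The normal force is N = mg cos 53° = 112.172 N. With F at its minimum the package is on the verge of sliding down, so static friction is at its maximum μ_s N = 0.37 × 112.172 = 41.504 N and acts up the slope.
Equilibrium along the incline: F + μ_s N = mg sin 53°, so F = 148.858 − 41.504 = 107.354 N.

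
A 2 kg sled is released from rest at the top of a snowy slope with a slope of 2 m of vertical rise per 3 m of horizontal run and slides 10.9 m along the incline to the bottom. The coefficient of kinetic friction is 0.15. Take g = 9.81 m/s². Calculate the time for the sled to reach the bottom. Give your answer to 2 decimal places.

The weight component along the incline is mg sin 33.69° = 10.883 N and the normal force is N = mg cos 33.69° = 16.325 N.
Friction up the slope is f = μN = 0.15 × 16.325 = 2.449 N, so the net downslope force is 10.883 − 2.449 = 8.434 N and a = 8.434 / 2 = 4.2170 m/s².
Starting from rest, L = ½at², so t = √(2L/a) = √(2 × 10.9 / 4.2170) = 2.2737 s.

2.27 s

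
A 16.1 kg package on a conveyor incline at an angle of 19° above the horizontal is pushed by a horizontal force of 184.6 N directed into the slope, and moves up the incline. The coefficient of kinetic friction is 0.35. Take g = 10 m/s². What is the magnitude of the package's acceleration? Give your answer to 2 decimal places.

The horizontal push has components F cos 19° = 184.6 × 0.9455 = 174.539 N up the incline and F sin 19° = 184.6 × 0.3256 = 60.106 N pressing into the surface.
The normal force is therefore N = mg cos 19° + F sin 19° = 152.226 + 60.106 = 212.332 N, and kinetic friction down the slope is μN = 0.35 × 212.332 = 74.316 N.
Along the incline: F cos 19° − mg sin 19° − μN = ma, so 174.539 − 52.422 − 74.316 = 16.1 a, giving a = 2.9690 m/s².

2.97 m/s²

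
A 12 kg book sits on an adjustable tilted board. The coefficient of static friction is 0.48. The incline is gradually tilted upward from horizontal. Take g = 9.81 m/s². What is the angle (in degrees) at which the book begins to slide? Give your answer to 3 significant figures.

25.6°

At the threshold of sliding, static friction is at its maximum μ_s N and exactly balances the weight component along the incline: mg sin θ = μ_s mg cos θ.
Hence tan θ = μ_s = 0.48, so θ = arctan(0.48) = 25.6410°.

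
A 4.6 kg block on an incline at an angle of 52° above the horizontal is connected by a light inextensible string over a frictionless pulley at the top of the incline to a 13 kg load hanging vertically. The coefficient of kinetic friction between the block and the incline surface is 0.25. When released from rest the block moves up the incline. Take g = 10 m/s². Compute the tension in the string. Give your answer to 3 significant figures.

66.0 N

For the block on the incline: the weight component along the slope is m₁g sin 52° = 4.6 × 10 × 0.7880 = 36.248 N and the normal force is N = m₁g cos 52° = 28.320 N.
Kinetic friction opposes the block's motion up the incline: f = μN = 0.25 × 28.320 = 7.080 N acting down the slope.
Newton's second law for the block (up-slope positive): T − 36.248 − 7.080 = 4.6 a. For the hanging load (downward positive): 13 × 10 − T = 13 a.
Adding the two equations eliminates T: 86.672 = 17.6 a, so a = 4.9245 m/s².
Then from the hanging load's equation, T = 13 × (10 − 4.9245) = 65.981 N.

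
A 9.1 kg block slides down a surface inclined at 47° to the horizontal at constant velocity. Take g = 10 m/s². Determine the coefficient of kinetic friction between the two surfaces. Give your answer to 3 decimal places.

1.072

At constant velocity the net force along the incline is zero: mg sin 47° = μ mg cos 47°.
So μ = tan 47° = 0.7314 / 0.6820 = 1.0724.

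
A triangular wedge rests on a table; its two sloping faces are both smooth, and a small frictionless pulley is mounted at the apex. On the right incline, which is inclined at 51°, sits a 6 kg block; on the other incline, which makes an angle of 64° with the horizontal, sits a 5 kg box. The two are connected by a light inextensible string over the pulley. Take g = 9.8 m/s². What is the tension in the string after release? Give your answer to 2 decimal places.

Resolve each weight along its own incline: the 6 kg mass has component 6 × 9.8 × sin 51° = 45.696 N down its slope, and the 5 kg mass has 5 × 9.8 × sin 64° = 44.041 N down its slope.
The 6 kg side's 45.696 N exceeds the other side's 44.041 N, so that mass slides down and the 5 kg mass slides up. Taking that direction as positive, Newton's second law for the whole system gives 45.696 − 44.041 = (6 + 5) a, so a = 1.655 / 11 = 0.1505 m/s².
For the 5 kg mass (up-slope positive): T − 44.041 = 5 × 0.1505, so T = 44.793 N.

44.79 N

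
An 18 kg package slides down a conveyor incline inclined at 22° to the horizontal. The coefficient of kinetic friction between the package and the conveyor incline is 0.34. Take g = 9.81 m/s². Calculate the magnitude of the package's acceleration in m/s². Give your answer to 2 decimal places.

0.58 m/s²

Resolving the weight along the incline: the component pulling the package down the slope is mg sin 22° = 18 × 9.81 × 0.3746 = 66.147 N, and the normal force is N = mg cos 22° = 18 × 9.81 × 0.9272 = 163.725 N.
Kinetic friction acts up the slope with magnitude f = μN = 0.34 × 163.725 = 55.666 N.
Net force along the incline is 66.147 − 55.666 = 10.481 N, so a = 10.481 / 18 = 0.5823 m/s².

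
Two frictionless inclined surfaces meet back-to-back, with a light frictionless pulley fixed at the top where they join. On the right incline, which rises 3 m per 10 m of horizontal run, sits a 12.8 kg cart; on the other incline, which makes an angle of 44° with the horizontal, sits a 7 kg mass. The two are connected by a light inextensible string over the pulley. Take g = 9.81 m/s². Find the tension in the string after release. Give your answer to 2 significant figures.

44 N

Resolve each weight along its own incline: the 12.8 kg mass has component 12.8 × 9.81 × sin 16.70° = 36.082 N down its slope, and the 7 kg mass has 7 × 9.81 × sin 44° = 47.702 N down its slope.
The 7 kg side's 47.702 N exceeds the other side's 36.082 N, so that mass slides down and the 12.8 kg mass slides up. Taking that direction as positive, Newton's second law for the whole system gives 47.702 − 36.082 = (12.8 + 7) a, so a = 11.620 / 19.8 = 0.5869 m/s².
For the 12.8 kg mass (up-slope positive): T − 36.082 = 12.8 × 0.5869, so T = 43.594 N.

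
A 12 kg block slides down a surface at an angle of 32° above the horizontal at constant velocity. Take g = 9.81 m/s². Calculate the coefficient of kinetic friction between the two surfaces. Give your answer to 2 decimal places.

At constant velocity the net force along the incline is zero: mg sin 32° = μ mg cos 32°.
So μ = tan 32° = 0.5299 / 0.8480 = 0.6249.

0.62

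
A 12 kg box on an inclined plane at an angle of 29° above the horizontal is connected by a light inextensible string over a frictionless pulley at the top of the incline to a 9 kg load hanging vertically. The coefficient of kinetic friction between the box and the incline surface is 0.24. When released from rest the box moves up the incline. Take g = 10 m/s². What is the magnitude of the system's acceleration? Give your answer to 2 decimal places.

0.32 m/s²

For the box on the incline: the weight component along the slope is m₁g sin 29° = 12 × 10 × 0.4848 = 58.176 N and the normal force is N = m₁g cos 29° = 104.954 N.
Kinetic friction opposes the box's motion up the incline: f = μN = 0.24 × 104.954 = 25.189 N acting down the slope.
Newton's second law for the box (up-slope positive): T − 58.176 − 25.189 = 12 a. For the hanging load (downward positive): 9 × 10 − T = 9 a.
Adding the two equations eliminates T: 6.635 = 21 a, so a = 0.3160 m/s².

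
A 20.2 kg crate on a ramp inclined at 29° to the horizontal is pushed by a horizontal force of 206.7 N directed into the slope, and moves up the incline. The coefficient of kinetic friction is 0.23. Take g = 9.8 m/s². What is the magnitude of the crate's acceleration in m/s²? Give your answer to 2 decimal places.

The horizontal push has components F cos 29° = 206.7 × 0.8746 = 180.780 N up the incline and F sin 29° = 206.7 × 0.4848 = 100.208 N pressing into the surface.
The normal force is therefore N = mg cos 29° + F sin 29° = 173.136 + 100.208 = 273.344 N, and kinetic friction down the slope is μN = 0.23 × 273.344 = 62.869 N.
Along the incline: F cos 29° − mg sin 29° − μN = ma, so 180.780 − 95.971 − 62.869 = 20.2 a, giving a = 1.0861 m/s².

1.09 m/s²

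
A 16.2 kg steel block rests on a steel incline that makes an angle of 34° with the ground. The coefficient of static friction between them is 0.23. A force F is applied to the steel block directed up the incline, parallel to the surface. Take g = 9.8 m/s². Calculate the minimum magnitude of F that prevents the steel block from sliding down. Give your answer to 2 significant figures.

The normal force is N = mg cos 34° = 131.618 N. With F at its minimum the steel block is on the verge of sliding down, so static friction is at its maximum μ_s N = 0.23 × 131.618 = 30.272 N and acts up the slope.
Equilibrium along the incline: F + μ_s N = mg sin 34°, so F = 88.777 − 30.272 = 58.505 N.

59 N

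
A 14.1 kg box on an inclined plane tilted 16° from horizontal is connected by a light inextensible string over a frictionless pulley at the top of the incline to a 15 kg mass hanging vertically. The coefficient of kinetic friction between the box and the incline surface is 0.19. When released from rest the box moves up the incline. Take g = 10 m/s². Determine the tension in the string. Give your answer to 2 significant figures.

110 N

For the box on the incline: the weight component along the slope is m₁g sin 16° = 14.1 × 10 × 0.2756 = 38.860 N and the normal force is N = m₁g cos 16° = 135.538 N.
Kinetic friction opposes the box's motion up the incline: f = μN = 0.19 × 135.538 = 25.752 N acting down the slope.
Newton's second law for the box (up-slope positive): T − 38.860 − 25.752 = 14.1 a. For the hanging mass (downward positive): 15 × 10 − T = 15 a.
Adding the two equations eliminates T: 85.388 = 29.1 a, so a = 2.9343 m/s².
Then from the hanging mass's equation, T = 15 × (10 − 2.9343) = 105.986 N.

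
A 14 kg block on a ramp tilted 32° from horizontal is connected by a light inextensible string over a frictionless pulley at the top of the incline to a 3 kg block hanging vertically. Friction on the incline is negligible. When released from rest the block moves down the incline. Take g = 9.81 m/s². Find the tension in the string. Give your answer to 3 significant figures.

For the block on the incline: the weight component along the slope is m₁g sin 32° = 14 × 9.81 × 0.5299 = 72.776 N and the normal force is N = m₁g cos 32° = 116.471 N.
Newton's second law for the block (down-slope positive): 72.776 − T = 14 a. For the hanging block (upward positive): T − 3 × 9.81 = 3 a.
Adding the two equations eliminates T: 43.346 = 17 a, so a = 2.5498 m/s².
Then from the hanging block's equation, T = 3 × (9.81 + 2.5498) = 37.079 N.

37.1 N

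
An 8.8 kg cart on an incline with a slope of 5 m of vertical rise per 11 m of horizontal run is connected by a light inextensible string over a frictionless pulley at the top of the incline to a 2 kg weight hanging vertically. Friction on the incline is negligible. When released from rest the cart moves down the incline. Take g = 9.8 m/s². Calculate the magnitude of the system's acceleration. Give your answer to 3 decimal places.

For the cart on the incline: the weight component along the slope is m₁g sin 24.44° = 8.8 × 9.8 × 0.4138 = 35.686 N and the normal force is N = m₁g cos 24.44° = 78.510 N.
Newton's second law for the cart (down-slope positive): 35.686 − T = 8.8 a. For the hanging weight (upward positive): T − 2 × 9.8 = 2 a.
Adding the two equations eliminates T: 16.086 = 10.8 a, so a = 1.4894 m/s².

1.489 m/s²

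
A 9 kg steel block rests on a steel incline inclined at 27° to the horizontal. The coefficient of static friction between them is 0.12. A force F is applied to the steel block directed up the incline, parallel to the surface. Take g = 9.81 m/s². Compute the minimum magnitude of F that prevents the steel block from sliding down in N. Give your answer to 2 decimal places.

The normal force is N = mg cos 27° = 78.667 N. With F at its minimum the steel block is on the verge of sliding down, so static friction is at its maximum μ_s N = 0.12 × 78.667 = 9.440 N and acts up the slope.
Equilibrium along the incline: F + μ_s N = mg sin 27°, so F = 40.083 − 9.440 = 30.643 N.

30.64 N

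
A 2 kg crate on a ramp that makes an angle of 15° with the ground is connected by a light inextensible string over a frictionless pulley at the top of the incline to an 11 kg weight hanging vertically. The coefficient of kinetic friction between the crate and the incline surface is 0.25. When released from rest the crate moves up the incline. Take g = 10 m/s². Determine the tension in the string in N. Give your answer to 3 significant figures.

25.4 N

For the crate on the incline: the weight component along the slope is m₁g sin 15° = 2 × 10 × 0.2588 = 5.176 N and the normal force is N = m₁g cos 15° = 19.319 N.
Kinetic friction opposes the crate's motion up the incline: f = μN = 0.25 × 19.319 = 4.830 N acting down the slope.
Newton's second law for the crate (up-slope positive): T − 5.176 − 4.830 = 2 a. For the hanging weight (downward positive): 11 × 10 − T = 11 a.
Adding the two equations eliminates T: 99.994 = 13 a, so a = 7.6918 m/s².
Then from the hanging weight's equation, T = 11 × (10 − 7.6918) = 25.390 N.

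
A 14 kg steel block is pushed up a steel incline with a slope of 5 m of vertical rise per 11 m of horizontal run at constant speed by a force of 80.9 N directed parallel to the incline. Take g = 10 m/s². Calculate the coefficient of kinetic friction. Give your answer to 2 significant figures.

At constant speed ΣF = 0 along the incline. The applied 80.9 N acts up the slope; the weight component mg sin 24.44° = 57.932 N and kinetic friction μN both act down the slope.
So 80.9 = 57.932 + μ × 127.451, giving μ = (80.9 − 57.932) / 127.451 = 0.1802.

0.18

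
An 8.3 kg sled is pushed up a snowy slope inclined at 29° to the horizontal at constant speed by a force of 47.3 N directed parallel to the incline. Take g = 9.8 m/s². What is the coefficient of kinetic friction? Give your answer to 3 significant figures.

At constant speed ΣF = 0 along the incline. The applied 47.3 N acts up the slope; the weight component mg sin 29° = 39.434 N and kinetic friction μN both act down the slope.
So 47.3 = 39.434 + μ × 71.142, giving μ = (47.3 − 39.434) / 71.142 = 0.1106.

0.111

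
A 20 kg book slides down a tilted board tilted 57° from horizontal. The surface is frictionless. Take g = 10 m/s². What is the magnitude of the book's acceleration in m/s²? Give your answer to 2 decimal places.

8.39 m/s²

Resolving the weight along the incline: the component pulling the book down the slope is mg sin 57° = 20 × 10 × 0.8387 = 167.740 N, and the normal force is N = mg cos 57° = 20 × 10 × 0.5446 = 108.920 N.
With no friction the net force along the incline is 167.740 N, so a = g sin 57° = 167.740 / 20 = 8.3870 m/s².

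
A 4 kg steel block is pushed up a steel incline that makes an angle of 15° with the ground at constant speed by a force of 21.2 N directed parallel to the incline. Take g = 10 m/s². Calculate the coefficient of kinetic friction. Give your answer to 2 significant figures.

At constant speed ΣF = 0 along the incline. The applied 21.2 N acts up the slope; the weight component mg sin 15° = 10.353 N and kinetic friction μN both act down the slope.
So 21.2 = 10.353 + μ × 38.637, giving μ = (21.2 − 10.353) / 38.637 = 0.2807.

0.28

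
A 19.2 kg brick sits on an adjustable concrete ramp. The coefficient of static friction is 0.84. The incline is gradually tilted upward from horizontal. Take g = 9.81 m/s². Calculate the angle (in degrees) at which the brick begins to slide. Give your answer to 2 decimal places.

At the threshold of sliding, static friction is at its maximum μ_s N and exactly balances the weight component along the incline: mg sin θ = μ_s mg cos θ.
Hence tan θ = μ_s = 0.84, so θ = arctan(0.84) = 40.0303°.

40.03°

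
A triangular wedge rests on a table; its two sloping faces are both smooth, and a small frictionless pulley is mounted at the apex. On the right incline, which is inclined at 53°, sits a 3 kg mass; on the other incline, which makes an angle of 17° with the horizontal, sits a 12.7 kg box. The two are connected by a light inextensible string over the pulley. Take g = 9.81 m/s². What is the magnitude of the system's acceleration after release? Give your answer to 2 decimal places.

Resolve each weight along its own incline: the 3 kg mass has component 3 × 9.81 × sin 53° = 23.504 N down its slope, and the 12.7 kg mass has 12.7 × 9.81 × sin 17° = 36.426 N down its slope.
The 12.7 kg side's 36.426 N exceeds the other side's 23.504 N, so that mass slides down and the 3 kg mass slides up. Taking that direction as positive, Newton's second law for the whole system gives 36.426 − 23.504 = (3 + 12.7) a, so a = 12.922 / 15.7 = 0.8231 m/s².

0.82 m/s²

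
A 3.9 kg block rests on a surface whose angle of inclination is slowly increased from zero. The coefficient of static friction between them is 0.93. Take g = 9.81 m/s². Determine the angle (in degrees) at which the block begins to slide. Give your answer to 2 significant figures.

43°

At the threshold of sliding, static friction is at its maximum μ_s N and exactly balances the weight component along the incline: mg sin θ = μ_s mg cos θ.
Hence tan θ = μ_s = 0.93, so θ = arctan(0.93) = 42.9228°.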